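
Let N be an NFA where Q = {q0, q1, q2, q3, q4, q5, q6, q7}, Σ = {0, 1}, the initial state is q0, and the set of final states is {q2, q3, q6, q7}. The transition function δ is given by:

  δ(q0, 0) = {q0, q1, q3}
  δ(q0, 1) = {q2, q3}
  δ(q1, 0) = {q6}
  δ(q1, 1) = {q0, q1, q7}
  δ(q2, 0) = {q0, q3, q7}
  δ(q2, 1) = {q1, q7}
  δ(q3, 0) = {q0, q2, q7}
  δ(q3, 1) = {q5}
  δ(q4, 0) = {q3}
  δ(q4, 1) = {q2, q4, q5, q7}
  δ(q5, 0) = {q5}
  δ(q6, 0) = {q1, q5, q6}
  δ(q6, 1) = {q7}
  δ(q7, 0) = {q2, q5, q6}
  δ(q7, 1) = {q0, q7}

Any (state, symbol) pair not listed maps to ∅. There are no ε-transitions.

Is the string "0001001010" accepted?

Yes

Start in {q0}.
Read '0': q0→{q0, q1, q3}; now {q0, q1, q3}.
Read '0': q0→{q0, q1, q3}, q1→{q6}, q3→{q0, q2, q7}; now {q0, q1, q2, q3, q6, q7}.
Read '0': q0→{q0, q1, q3}, q1→{q6}, q2→{q0, q3, q7}, q3→{q0, q2, q7}, q6→{q1, q5, q6}, q7→{q2, q5, q6}; now {q0, q1, q2, q3, q5, q6, q7}.
Read '1': q0→{q2, q3}, q1→{q0, q1, q7}, q2→{q1, q7}, q3→{q5}, q5→∅, q6→{q7}, q7→{q0, q7}; now {q0, q1, q2, q3, q5, q7}.
Read '0': q0→{q0, q1, q3}, q1→{q6}, q2→{q0, q3, q7}, q3→{q0, q2, q7}, q5→{q5}, q7→{q2, q5, q6}; now {q0, q1, q2, q3, q5, q6, q7}.
Read '0': q0→{q0, q1, q3}, q1→{q6}, q2→{q0, q3, q7}, q3→{q0, q2, q7}, q5→{q5}, q6→{q1, q5, q6}, q7→{q2, q5, q6}; now {q0, q1, q2, q3, q5, q6, q7}.
Read '1': q0→{q2, q3}, q1→{q0, q1, q7}, q2→{q1, q7}, q3→{q5}, q5→∅, q6→{q7}, q7→{q0, q7}; now {q0, q1, q2, q3, q5, q7}.
Read '0': q0→{q0, q1, q3}, q1→{q6}, q2→{q0, q3, q7}, q3→{q0, q2, q7}, q5→{q5}, q7→{q2, q5, q6}; now {q0, q1, q2, q3, q5, q6, q7}.
Read '1': q0→{q2, q3}, q1→{q0, q1, q7}, q2→{q1, q7}, q3→{q5}, q5→∅, q6→{q7}, q7→{q0, q7}; now {q0, q1, q2, q3, q5, q7}.
Read '0': q0→{q0, q1, q3}, q1→{q6}, q2→{q0, q3, q7}, q3→{q0, q2, q7}, q5→{q5}, q7→{q2, q5, q6}; now {q0, q1, q2, q3, q5, q6, q7}.
The final set {q0, q1, q2, q3, q5, q6, q7} contains the accepting states q2, q3, q6, q7.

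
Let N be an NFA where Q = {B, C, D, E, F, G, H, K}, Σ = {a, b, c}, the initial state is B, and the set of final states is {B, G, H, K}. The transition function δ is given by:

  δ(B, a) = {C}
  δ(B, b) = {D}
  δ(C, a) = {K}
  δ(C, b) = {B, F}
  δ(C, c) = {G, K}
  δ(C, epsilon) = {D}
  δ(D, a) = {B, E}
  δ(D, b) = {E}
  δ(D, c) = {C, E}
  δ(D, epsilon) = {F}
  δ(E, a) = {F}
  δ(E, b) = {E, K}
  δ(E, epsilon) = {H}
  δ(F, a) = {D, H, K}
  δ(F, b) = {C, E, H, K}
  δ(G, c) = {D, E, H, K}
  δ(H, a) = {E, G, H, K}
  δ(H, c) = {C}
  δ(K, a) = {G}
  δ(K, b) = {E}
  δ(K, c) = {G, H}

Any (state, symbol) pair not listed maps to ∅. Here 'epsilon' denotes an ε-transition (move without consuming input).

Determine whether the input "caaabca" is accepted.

Start in {B}.
Read 'c': B→∅; now ∅.
The set is empty and remains empty for the remaining 6 symbols.
The final set ∅ contains no accepting state.

No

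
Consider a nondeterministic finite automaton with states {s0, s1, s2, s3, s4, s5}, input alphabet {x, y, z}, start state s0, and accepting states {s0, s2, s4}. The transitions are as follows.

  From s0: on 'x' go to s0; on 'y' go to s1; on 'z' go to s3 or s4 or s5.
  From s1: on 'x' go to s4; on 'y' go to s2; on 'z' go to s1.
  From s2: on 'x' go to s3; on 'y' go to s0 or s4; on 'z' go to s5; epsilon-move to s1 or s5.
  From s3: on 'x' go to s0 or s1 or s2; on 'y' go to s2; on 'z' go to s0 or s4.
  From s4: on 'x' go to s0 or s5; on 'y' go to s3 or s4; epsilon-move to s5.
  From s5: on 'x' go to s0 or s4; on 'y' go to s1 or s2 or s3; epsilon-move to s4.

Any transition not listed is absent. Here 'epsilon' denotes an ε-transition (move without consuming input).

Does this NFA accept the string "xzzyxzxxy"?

Yes

Start in {s0}.
Read 'x': s0→{s0}; now {s0}.
Read 'z': s0→{s3, s4, s5}; now {s3, s4, s5}.
Read 'z': s3→{s0, s4}, s4→∅, s5→∅; union {s0, s4}; ε-closure = {s0, s4, s5}.
Read 'y': s0→{s1}, s4→{s3, s4}, s5→{s1, s2, s3}; union {s1, s2, s3, s4}; ε-closure = {s1, s2, s3, s4, s5}.
Read 'x': s1→{s4}, s2→{s3}, s3→{s0, s1, s2}, s4→{s0, s5}, s5→{s0, s4}; now {s0, s1, s2, s3, s4, s5}.
Read 'z': s0→{s3, s4, s5}, s1→{s1}, s2→{s5}, s3→{s0, s4}, s4→∅, s5→∅; now {s0, s1, s3, s4, s5}.
Read 'x': s0→{s0}, s1→{s4}, s3→{s0, s1, s2}, s4→{s0, s5}, s5→{s0, s4}; now {s0, s1, s2, s4, s5}.
Read 'x': s0→{s0}, s1→{s4}, s2→{s3}, s4→{s0, s5}, s5→{s0, s4}; now {s0, s3, s4, s5}.
Read 'y': s0→{s1}, s3→{s2}, s4→{s3, s4}, s5→{s1, s2, s3}; union {s1, s2, s3, s4}; ε-closure = {s1, s2, s3, s4, s5}.
The final set {s1, s2, s3, s4, s5} contains the accepting states s2, s4.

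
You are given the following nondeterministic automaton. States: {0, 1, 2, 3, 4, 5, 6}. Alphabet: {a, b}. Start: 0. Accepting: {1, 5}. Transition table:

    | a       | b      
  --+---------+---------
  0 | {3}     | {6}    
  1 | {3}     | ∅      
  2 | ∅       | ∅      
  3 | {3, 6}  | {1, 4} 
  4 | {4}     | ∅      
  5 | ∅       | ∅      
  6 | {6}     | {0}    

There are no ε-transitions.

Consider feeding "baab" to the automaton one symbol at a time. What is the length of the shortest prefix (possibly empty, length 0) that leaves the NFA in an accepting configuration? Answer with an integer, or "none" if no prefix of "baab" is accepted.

Start in {0}.
Read 'b': 0→{6}; now {6}.
Read 'a': 6→{6}; now {6}.
Read 'a': 6→{6}; now {6}.
Read 'b': 6→{0}; now {0}.
No reachable set along the way intersects F.

none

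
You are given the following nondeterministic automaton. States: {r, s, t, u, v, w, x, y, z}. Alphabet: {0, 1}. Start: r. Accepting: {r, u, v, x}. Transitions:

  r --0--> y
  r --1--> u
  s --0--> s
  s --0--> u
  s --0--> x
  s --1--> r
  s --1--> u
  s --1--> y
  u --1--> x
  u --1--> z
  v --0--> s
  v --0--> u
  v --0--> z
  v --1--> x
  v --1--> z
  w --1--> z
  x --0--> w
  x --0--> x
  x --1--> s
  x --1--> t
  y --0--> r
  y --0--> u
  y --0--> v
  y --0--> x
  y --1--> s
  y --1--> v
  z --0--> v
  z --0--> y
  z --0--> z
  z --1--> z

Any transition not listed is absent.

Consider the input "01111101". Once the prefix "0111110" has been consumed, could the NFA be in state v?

Start in {r}.
Read '0': r→{y}; now {y}.
Read '1': y→{s, v}; now {s, v}.
Read '1': s→{r, u, y}, v→{x, z}; now {r, u, x, y, z}.
Read '1': r→{u}, u→{x, z}, x→{s, t}, y→{s, v}, z→{z}; now {s, t, u, v, x, z}.
Read '1': s→{r, u, y}, t→∅, u→{x, z}, v→{x, z}, x→{s, t}, z→{z}; now {r, s, t, u, x, y, z}.
Read '1': r→{u}, s→{r, u, y}, t→∅, u→{x, z}, x→{s, t}, y→{s, v}, z→{z}; now {r, s, t, u, v, x, y, z}.
Read '0': r→{y}, s→{s, u, x}, t→∅, u→∅, v→{s, u, z}, x→{w, x}, y→{r, u, v, x}, z→{v, y, z}; now {r, s, u, v, w, x, y, z}.
State v is in {r, s, u, v, w, x, y, z}.

Yes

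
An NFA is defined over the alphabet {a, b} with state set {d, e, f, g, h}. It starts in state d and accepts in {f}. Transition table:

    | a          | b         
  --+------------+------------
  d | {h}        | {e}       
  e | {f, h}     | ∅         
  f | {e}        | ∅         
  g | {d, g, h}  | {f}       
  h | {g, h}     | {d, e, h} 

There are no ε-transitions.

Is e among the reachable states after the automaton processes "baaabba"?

Start in {d}.
Read 'b': d→{e}; now {e}.
Read 'a': e→{f, h}; now {f, h}.
Read 'a': f→{e}, h→{g, h}; now {e, g, h}.
Read 'a': e→{f, h}, g→{d, g, h}, h→{g, h}; now {d, f, g, h}.
Read 'b': d→{e}, f→∅, g→{f}, h→{d, e, h}; now {d, e, f, h}.
Read 'b': d→{e}, e→∅, f→∅, h→{d, e, h}; now {d, e, h}.
Read 'a': d→{h}, e→{f, h}, h→{g, h}; now {f, g, h}.
State e is not in {f, g, h}.

No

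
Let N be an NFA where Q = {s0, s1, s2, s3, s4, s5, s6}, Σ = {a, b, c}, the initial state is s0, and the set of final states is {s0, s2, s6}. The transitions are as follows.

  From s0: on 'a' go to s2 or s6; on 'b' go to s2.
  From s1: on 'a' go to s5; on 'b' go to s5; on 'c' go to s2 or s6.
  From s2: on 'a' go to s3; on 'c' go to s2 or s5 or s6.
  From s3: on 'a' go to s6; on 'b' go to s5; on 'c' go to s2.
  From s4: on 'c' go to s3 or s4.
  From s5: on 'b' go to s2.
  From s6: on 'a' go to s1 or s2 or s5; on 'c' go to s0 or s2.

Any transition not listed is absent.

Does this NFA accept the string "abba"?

No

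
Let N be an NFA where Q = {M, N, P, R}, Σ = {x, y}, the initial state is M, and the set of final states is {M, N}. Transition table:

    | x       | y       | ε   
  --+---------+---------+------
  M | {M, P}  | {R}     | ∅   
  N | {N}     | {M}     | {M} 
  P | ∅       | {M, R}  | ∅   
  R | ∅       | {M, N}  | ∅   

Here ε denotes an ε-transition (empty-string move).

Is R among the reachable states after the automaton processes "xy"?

Yes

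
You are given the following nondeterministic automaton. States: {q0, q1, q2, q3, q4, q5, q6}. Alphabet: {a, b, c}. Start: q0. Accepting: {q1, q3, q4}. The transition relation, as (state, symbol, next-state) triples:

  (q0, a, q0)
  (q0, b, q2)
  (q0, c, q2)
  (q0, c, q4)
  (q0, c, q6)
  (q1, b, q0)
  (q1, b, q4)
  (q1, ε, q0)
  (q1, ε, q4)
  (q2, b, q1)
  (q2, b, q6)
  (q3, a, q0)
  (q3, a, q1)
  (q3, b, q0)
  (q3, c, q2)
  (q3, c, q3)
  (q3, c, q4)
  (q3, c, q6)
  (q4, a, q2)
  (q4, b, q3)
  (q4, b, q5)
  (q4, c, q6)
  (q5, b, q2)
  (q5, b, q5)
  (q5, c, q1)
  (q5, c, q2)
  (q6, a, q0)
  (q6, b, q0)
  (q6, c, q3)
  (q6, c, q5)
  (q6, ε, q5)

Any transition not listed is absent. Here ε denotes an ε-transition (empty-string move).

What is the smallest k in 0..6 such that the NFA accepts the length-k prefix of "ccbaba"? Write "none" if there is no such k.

1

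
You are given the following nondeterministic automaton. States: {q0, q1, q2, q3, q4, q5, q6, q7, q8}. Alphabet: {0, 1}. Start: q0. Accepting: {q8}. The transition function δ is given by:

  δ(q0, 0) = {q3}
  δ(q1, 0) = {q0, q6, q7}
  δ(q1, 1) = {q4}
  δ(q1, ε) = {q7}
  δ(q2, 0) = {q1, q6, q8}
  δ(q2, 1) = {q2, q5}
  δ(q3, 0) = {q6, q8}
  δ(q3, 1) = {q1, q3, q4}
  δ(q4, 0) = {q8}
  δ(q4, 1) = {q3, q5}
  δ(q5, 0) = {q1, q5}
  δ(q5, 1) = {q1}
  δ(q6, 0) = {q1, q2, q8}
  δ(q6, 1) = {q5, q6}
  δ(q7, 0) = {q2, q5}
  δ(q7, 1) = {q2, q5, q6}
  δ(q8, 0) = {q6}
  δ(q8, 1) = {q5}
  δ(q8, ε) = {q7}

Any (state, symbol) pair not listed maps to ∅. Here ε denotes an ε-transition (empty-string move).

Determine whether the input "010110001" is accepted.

Start in {q0}.
Read '0': {q0} → {q3}.
Read '1': {q3} → {q1, q3, q4, q7}.
Read '0': {q1, q3, q4, q7} → {q0, q2, q5, q6, q7, q8}.
Read '1': {q0, q2, q5, q6, q7, q8} → {q1, q2, q5, q6, q7}.
Read '1': {q1, q2, q5, q6, q7} → {q1, q2, q4, q5, q6, q7}.
Read '0': {q1, q2, q4, q5, q6, q7} → {q0, q1, q2, q5, q6, q7, q8}.
Read '0': {q0, q1, q2, q5, q6, q7, q8} → {q0, q1, q2, q3, q5, q6, q7, q8}.
Read '0': {q0, q1, q2, q3, q5, q6, q7, q8} → {q0, q1, q2, q3, q5, q6, q7, q8}.
Read '1': {q0, q1, q2, q3, q5, q6, q7, q8} → {q1, q2, q3, q4, q5, q6, q7}.
The final set {q1, q2, q3, q4, q5, q6, q7} contains no accepting state.

No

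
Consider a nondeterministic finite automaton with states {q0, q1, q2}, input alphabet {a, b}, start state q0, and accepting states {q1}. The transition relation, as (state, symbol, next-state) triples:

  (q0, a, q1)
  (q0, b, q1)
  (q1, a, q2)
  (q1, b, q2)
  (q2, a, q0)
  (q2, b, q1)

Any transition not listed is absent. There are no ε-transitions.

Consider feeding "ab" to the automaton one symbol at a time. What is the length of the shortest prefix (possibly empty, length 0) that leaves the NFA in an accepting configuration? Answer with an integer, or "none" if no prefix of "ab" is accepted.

Start in {q0}.
Read 'a': {q0} → {q1}.
None of the earlier sets intersect F, but {q1} does.

1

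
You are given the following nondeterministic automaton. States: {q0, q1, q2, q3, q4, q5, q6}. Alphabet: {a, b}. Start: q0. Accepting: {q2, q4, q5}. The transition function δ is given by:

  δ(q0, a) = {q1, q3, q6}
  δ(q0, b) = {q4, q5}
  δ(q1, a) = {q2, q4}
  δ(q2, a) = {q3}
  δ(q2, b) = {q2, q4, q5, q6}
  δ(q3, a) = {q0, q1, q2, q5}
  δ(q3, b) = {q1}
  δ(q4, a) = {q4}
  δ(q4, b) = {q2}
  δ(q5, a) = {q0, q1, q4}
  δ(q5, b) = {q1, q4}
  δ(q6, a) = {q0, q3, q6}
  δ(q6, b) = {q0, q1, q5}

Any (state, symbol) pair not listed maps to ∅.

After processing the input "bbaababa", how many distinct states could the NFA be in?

6

Start in {q0}.
Read 'b': q0→{q4, q5}; now {q4, q5}.
Read 'b': q4→{q2}, q5→{q1, q4}; now {q1, q2, q4}.
Read 'a': q1→{q2, q4}, q2→{q3}, q4→{q4}; now {q2, q3, q4}.
Read 'a': q2→{q3}, q3→{q0, q1, q2, q5}, q4→{q4}; now {q0, q1, q2, q3, q4, q5}.
Read 'b': q0→{q4, q5}, q1→∅, q2→{q2, q4, q5, q6}, q3→{q1}, q4→{q2}, q5→{q1, q4}; now {q1, q2, q4, q5, q6}.
Read 'a': q1→{q2, q4}, q2→{q3}, q4→{q4}, q5→{q0, q1, q4}, q6→{q0, q3, q6}; now {q0, q1, q2, q3, q4, q6}.
Read 'b': q0→{q4, q5}, q1→∅, q2→{q2, q4, q5, q6}, q3→{q1}, q4→{q2}, q6→{q0, q1, q5}; now {q0, q1, q2, q4, q5, q6}.
Read 'a': q0→{q1, q3, q6}, q1→{q2, q4}, q2→{q3}, q4→{q4}, q5→{q0, q1, q4}, q6→{q0, q3, q6}; now {q0, q1, q2, q3, q4, q6}.
That set has 6 states.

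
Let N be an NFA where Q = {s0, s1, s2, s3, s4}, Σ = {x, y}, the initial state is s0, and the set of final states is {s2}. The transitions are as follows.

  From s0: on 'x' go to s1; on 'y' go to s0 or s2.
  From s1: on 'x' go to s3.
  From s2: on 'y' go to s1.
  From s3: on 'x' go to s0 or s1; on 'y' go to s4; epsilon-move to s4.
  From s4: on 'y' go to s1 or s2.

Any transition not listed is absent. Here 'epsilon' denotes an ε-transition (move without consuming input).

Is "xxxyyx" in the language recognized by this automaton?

Start in {s0}.
Read 'x': s0→{s1}; now {s1}.
Read 'x': s1→{s3}; union {s3}; ε-closure = {s3, s4}.
Read 'x': s3→{s0, s1}, s4→∅; now {s0, s1}.
Read 'y': s0→{s0, s2}, s1→∅; now {s0, s2}.
Read 'y': s0→{s0, s2}, s2→{s1}; now {s0, s1, s2}.
Read 'x': s0→{s1}, s1→{s3}, s2→∅; union {s1, s3}; ε-closure = {s1, s3, s4}.
The final set {s1, s3, s4} contains no accepting state.

No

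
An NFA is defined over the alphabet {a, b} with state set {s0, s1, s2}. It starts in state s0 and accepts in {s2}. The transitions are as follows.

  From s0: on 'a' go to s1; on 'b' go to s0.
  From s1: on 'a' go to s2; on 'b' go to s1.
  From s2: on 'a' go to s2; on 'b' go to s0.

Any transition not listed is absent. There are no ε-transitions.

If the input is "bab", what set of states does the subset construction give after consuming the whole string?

Start in {s0}.
Read 'b': s0→{s0}; now {s0}.
Read 'a': s0→{s1}; now {s1}.
Read 'b': s1→{s1}; now {s1}.

{s1}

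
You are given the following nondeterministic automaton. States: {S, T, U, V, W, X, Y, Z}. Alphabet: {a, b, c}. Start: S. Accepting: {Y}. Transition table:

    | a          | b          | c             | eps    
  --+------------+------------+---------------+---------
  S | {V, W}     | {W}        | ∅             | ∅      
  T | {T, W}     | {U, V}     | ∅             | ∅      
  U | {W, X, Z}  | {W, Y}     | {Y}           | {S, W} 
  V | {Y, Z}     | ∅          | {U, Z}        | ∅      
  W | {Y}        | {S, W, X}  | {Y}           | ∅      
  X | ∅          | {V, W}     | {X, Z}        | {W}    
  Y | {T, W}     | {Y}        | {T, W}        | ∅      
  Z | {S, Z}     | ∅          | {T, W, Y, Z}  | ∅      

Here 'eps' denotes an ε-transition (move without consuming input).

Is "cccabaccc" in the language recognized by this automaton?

No

Start in {S}.
Read 'c': {S} → ∅.
The set is empty and remains empty for the remaining 8 symbols.
The final set ∅ contains no accepting state.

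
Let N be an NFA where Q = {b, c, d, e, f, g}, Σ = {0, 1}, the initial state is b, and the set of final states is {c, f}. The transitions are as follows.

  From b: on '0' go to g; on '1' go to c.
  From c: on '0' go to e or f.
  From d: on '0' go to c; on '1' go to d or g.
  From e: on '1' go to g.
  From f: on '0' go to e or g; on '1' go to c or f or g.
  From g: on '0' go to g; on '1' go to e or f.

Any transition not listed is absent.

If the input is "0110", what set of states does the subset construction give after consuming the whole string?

{e, f, g}

Start in {b}.
Read '0': b→{g}; now {g}.
Read '1': g→{e, f}; now {e, f}.
Read '1': e→{g}, f→{c, f, g}; now {c, f, g}.
Read '0': c→{e, f}, f→{e, g}, g→{g}; now {e, f, g}.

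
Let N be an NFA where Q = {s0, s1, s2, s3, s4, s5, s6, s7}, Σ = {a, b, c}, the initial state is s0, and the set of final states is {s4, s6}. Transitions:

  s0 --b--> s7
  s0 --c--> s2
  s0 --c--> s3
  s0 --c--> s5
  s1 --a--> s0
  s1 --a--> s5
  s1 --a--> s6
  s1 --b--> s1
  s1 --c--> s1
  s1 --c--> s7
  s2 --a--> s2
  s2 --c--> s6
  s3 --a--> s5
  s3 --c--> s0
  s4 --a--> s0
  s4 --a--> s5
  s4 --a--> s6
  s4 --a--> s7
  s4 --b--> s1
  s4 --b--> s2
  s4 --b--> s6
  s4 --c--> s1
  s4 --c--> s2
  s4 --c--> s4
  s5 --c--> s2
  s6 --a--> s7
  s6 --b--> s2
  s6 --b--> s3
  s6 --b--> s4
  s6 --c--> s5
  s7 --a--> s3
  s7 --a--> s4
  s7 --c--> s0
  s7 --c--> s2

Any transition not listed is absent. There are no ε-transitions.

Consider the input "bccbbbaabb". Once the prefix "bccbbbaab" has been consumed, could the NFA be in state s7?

No

Start in {s0}.
Read 'b': s0→{s7}; now {s7}.
Read 'c': s7→{s0, s2}; now {s0, s2}.
Read 'c': s0→{s2, s3, s5}, s2→{s6}; now {s2, s3, s5, s6}.
Read 'b': s2→∅, s3→∅, s5→∅, s6→{s2, s3, s4}; now {s2, s3, s4}.
Read 'b': s2→∅, s3→∅, s4→{s1, s2, s6}; now {s1, s2, s6}.
Read 'b': s1→{s1}, s2→∅, s6→{s2, s3, s4}; now {s1, s2, s3, s4}.
Read 'a': s1→{s0, s5, s6}, s2→{s2}, s3→{s5}, s4→{s0, s5, s6, s7}; now {s0, s2, s5, s6, s7}.
Read 'a': s0→∅, s2→{s2}, s5→∅, s6→{s7}, s7→{s3, s4}; now {s2, s3, s4, s7}.
Read 'b': s2→∅, s3→∅, s4→{s1, s2, s6}, s7→∅; now {s1, s2, s6}.
State s7 is not in {s1, s2, s6}.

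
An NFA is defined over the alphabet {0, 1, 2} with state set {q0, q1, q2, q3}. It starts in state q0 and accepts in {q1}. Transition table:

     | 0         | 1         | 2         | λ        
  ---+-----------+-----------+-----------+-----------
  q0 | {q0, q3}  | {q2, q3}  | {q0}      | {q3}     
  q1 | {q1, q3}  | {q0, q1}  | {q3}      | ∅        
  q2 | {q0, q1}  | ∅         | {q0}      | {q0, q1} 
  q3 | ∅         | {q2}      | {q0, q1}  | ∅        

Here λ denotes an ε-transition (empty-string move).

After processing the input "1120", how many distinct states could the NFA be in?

3

Start: ε-closure({q0}) = {q0, q3}.
Read '1': q0→{q2, q3}, q3→{q2}; union {q2, q3}; ε-closure = {q0, q1, q2, q3}.
Read '1': q0→{q2, q3}, q1→{q0, q1}, q2→∅, q3→{q2}; now {q0, q1, q2, q3}.
Read '2': q0→{q0}, q1→{q3}, q2→{q0}, q3→{q0, q1}; now {q0, q1, q3}.
Read '0': q0→{q0, q3}, q1→{q1, q3}, q3→∅; now {q0, q1, q3}.
That set has 3 states.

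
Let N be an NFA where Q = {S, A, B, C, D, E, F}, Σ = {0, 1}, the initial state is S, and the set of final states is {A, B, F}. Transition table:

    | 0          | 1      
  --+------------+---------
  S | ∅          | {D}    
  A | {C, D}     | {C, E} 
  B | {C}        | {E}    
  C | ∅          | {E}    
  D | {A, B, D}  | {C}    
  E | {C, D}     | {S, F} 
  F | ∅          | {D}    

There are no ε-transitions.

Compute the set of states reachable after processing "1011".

{S, E, F}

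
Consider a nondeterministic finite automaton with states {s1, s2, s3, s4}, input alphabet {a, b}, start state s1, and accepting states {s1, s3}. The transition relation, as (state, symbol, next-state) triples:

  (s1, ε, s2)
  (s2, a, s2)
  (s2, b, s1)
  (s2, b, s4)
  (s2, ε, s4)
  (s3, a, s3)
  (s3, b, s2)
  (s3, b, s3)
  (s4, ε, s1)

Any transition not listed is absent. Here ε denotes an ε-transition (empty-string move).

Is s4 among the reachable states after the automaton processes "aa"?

Yes

Start: ε-closure({s1}) = {s1, s2, s4}.
Read 'a': s1→∅, s2→{s2}, s4→∅; union {s2}; ε-closure = {s1, s2, s4}.
Read 'a': s1→∅, s2→{s2}, s4→∅; union {s2}; ε-closure = {s1, s2, s4}.
State s4 is in {s1, s2, s4}.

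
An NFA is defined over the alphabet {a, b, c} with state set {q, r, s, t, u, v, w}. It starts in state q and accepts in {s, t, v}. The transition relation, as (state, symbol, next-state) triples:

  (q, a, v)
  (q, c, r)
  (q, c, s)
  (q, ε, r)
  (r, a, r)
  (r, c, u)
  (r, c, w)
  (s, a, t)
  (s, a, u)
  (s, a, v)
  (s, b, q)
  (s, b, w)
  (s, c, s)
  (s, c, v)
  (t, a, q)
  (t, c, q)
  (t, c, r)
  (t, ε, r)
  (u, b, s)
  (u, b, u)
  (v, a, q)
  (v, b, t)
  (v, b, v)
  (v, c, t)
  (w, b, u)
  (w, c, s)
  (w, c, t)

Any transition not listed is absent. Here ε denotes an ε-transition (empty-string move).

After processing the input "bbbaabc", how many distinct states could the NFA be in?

0

Start: ε-closure({q}) = {q, r}.
Read 'b': q→∅, r→∅; now ∅.
The set is empty and remains empty for the remaining 6 symbols.
That set has 0 states.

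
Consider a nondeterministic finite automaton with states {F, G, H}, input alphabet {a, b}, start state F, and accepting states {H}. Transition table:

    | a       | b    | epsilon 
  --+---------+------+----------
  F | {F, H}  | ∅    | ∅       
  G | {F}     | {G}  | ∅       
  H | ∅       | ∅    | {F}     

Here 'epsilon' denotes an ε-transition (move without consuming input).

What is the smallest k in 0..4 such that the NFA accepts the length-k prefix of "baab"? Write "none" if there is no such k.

none

Start in {F}.
Read 'b': F→∅; now ∅.
The set is empty and remains empty for the remaining 3 symbols.
No reachable set along the way intersects F.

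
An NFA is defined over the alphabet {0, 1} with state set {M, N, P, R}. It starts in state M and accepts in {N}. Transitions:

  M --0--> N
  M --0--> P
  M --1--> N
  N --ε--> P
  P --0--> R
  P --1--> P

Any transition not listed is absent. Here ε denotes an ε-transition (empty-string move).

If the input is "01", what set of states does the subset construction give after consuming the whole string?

Start in {M}.
Read '0': M→{N, P}; now {N, P}.
Read '1': N→∅, P→{P}; now {P}.

{P}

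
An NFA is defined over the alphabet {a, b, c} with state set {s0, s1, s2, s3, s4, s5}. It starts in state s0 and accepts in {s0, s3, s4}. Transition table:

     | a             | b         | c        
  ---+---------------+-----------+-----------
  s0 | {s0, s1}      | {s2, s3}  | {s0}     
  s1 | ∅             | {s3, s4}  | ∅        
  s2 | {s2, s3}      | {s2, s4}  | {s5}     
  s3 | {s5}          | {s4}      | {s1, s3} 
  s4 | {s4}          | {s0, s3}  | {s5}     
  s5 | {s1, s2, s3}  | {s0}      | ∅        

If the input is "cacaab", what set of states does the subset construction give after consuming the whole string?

{s2, s3, s4}

Start in {s0}.
Read 'c': s0→{s0}; now {s0}.
Read 'a': s0→{s0, s1}; now {s0, s1}.
Read 'c': s0→{s0}, s1→∅; now {s0}.
Read 'a': s0→{s0, s1}; now {s0, s1}.
Read 'a': s0→{s0, s1}, s1→∅; now {s0, s1}.
Read 'b': s0→{s2, s3}, s1→{s3, s4}; now {s2, s3, s4}.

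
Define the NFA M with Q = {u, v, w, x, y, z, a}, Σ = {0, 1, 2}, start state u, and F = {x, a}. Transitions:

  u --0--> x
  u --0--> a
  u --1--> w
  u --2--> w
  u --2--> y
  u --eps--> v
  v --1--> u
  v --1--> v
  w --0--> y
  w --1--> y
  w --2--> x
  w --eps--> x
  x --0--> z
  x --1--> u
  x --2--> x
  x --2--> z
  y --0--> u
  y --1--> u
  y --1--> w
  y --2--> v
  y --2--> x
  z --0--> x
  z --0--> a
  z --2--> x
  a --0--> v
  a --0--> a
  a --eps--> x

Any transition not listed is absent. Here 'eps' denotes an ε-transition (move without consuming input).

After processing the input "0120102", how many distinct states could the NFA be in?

Start: ε-closure({u}) = {u, v}.
Read '0': u→{x, a}, v→∅; now {x, a}.
Read '1': x→{u}, a→∅; union {u}; ε-closure = {u, v}.
Read '2': u→{w, y}, v→∅; union {w, y}; ε-closure = {w, x, y}.
Read '0': w→{y}, x→{z}, y→{u}; union {u, y, z}; ε-closure = {u, v, y, z}.
Read '1': u→{w}, v→{u, v}, y→{u, w}, z→∅; union {u, v, w}; ε-closure = {u, v, w, x}.
Read '0': u→{x, a}, v→∅, w→{y}, x→{z}; now {x, y, z, a}.
Read '2': x→{x, z}, y→{v, x}, z→{x}, a→∅; now {v, x, z}.
That set has 3 states.

3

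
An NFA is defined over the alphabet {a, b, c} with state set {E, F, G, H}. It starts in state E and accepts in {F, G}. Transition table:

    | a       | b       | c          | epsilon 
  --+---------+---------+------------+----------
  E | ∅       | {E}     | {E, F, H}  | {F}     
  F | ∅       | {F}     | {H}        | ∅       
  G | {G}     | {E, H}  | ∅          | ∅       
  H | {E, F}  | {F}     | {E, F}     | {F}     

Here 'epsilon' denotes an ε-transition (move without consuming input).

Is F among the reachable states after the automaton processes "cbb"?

Yes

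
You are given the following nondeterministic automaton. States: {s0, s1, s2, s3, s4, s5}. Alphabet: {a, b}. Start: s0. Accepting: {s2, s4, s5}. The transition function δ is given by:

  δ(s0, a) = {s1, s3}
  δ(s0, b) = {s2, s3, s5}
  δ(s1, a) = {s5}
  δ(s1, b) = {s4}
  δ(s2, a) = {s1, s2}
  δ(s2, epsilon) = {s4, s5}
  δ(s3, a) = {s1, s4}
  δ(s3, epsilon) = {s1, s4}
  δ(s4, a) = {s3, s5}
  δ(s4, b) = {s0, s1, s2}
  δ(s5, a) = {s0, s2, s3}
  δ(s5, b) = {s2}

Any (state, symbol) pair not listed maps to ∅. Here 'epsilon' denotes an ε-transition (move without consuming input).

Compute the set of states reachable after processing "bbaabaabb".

{s0, s1, s2, s3, s4, s5}

Start in {s0}.
Read 'b': s0→{s2, s3, s5}; union {s2, s3, s5}; ε-closure = {s1, s2, s3, s4, s5}.
Read 'b': s1→{s4}, s2→∅, s3→∅, s4→{s0, s1, s2}, s5→{s2}; union {s0, s1, s2, s4}; ε-closure = {s0, s1, s2, s4, s5}.
Read 'a': s0→{s1, s3}, s1→{s5}, s2→{s1, s2}, s4→{s3, s5}, s5→{s0, s2, s3}; union {s0, s1, s2, s3, s5}; ε-closure = {s0, s1, s2, s3, s4, s5}.
Read 'a': s0→{s1, s3}, s1→{s5}, s2→{s1, s2}, s3→{s1, s4}, s4→{s3, s5}, s5→{s0, s2, s3}; now {s0, s1, s2, s3, s4, s5}.
Read 'b': s0→{s2, s3, s5}, s1→{s4}, s2→∅, s3→∅, s4→{s0, s1, s2}, s5→{s2}; now {s0, s1, s2, s3, s4, s5}.
Read 'a': s0→{s1, s3}, s1→{s5}, s2→{s1, s2}, s3→{s1, s4}, s4→{s3, s5}, s5→{s0, s2, s3}; now {s0, s1, s2, s3, s4, s5}.
Read 'a': s0→{s1, s3}, s1→{s5}, s2→{s1, s2}, s3→{s1, s4}, s4→{s3, s5}, s5→{s0, s2, s3}; now {s0, s1, s2, s3, s4, s5}.
Read 'b': s0→{s2, s3, s5}, s1→{s4}, s2→∅, s3→∅, s4→{s0, s1, s2}, s5→{s2}; now {s0, s1, s2, s3, s4, s5}.
Read 'b': s0→{s2, s3, s5}, s1→{s4}, s2→∅, s3→∅, s4→{s0, s1, s2}, s5→{s2}; now {s0, s1, s2, s3, s4, s5}.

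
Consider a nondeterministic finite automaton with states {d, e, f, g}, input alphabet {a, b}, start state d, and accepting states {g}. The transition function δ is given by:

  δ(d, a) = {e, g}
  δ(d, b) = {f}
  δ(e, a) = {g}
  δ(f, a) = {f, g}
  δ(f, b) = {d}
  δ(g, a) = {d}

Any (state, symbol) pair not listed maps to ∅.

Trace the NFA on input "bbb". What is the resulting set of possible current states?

Start in {d}.
Read 'b': {d} → {f}.
Read 'b': {f} → {d}.
Read 'b': {d} → {f}.

{f}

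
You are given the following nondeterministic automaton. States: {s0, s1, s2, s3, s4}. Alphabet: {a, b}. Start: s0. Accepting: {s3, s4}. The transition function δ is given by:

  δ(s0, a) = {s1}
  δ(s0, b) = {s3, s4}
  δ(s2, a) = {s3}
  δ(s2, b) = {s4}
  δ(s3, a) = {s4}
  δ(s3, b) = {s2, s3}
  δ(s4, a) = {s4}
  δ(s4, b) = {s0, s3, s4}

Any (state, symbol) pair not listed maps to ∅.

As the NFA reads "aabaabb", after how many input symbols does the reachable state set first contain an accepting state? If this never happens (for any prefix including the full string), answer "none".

none

Start in {s0}.
Read 'a': s0→{s1}; now {s1}.
Read 'a': s1→∅; now ∅.
The set is empty and remains empty for the remaining 5 symbols.
No reachable set along the way intersects F.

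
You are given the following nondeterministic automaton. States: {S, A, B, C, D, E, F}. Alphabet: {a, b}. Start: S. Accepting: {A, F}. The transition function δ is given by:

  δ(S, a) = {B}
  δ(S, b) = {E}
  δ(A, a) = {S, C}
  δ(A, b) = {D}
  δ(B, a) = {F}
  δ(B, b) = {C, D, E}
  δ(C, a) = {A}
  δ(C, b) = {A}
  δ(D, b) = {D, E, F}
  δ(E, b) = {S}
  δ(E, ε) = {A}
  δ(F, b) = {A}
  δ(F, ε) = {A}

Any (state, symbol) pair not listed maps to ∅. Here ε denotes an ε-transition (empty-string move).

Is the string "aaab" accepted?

Yes

Start in {S}.
Read 'a': {S} → {B}.
Read 'a': {B} → {A, F}.
Read 'a': {A, F} → {S, C}.
Read 'b': {S, C} → {A, E}.
The final set {A, E} contains the accepting state A.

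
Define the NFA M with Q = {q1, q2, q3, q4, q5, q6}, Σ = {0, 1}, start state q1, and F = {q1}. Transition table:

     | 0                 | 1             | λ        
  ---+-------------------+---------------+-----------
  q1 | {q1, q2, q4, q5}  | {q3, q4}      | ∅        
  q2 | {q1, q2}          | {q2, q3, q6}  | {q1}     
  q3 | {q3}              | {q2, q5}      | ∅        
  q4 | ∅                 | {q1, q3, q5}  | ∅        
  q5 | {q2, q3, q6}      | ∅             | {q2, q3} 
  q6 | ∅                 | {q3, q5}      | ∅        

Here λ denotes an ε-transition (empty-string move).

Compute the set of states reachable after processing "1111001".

{q1, q2, q3, q4, q5, q6}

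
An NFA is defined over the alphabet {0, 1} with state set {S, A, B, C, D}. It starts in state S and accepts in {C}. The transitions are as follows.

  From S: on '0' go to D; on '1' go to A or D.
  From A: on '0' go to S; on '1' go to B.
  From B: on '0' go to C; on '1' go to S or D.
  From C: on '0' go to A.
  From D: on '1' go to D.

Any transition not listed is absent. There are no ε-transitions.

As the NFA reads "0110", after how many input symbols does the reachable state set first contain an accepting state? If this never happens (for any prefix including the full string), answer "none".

none

Start in {S}.
Read '0': {S} → {D}.
Read '1': {D} → {D}.
Read '1': {D} → {D}.
Read '0': {D} → ∅.
No reachable set along the way intersects F.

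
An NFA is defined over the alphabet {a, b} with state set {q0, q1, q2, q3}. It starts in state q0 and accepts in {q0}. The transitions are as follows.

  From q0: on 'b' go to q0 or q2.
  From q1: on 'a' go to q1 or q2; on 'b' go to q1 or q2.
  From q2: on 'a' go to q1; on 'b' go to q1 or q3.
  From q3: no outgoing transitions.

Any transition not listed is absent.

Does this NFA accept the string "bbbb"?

Yes

Start in {q0}.
Read 'b': {q0} → {q0, q2}.
Read 'b': {q0, q2} → {q0, q1, q2, q3}.
Read 'b': {q0, q1, q2, q3} → {q0, q1, q2, q3}.
Read 'b': {q0, q1, q2, q3} → {q0, q1, q2, q3}.
The final set {q0, q1, q2, q3} contains the accepting state q0.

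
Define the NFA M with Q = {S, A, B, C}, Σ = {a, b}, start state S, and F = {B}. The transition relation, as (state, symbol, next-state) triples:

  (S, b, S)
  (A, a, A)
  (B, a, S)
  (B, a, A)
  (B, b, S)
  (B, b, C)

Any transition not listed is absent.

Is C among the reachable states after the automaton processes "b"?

Start in {S}.
Read 'b': S→{S}; now {S}.
State C is not in {S}.

No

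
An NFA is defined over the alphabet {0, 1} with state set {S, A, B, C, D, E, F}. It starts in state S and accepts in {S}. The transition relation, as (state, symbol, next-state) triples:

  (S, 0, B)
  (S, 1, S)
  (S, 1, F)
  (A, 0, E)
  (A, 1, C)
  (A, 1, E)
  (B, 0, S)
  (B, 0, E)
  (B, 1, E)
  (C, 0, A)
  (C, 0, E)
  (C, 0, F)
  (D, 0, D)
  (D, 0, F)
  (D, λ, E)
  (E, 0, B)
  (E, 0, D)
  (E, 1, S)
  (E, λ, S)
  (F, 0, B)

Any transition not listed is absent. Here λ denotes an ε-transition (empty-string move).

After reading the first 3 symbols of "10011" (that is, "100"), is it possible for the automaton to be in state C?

No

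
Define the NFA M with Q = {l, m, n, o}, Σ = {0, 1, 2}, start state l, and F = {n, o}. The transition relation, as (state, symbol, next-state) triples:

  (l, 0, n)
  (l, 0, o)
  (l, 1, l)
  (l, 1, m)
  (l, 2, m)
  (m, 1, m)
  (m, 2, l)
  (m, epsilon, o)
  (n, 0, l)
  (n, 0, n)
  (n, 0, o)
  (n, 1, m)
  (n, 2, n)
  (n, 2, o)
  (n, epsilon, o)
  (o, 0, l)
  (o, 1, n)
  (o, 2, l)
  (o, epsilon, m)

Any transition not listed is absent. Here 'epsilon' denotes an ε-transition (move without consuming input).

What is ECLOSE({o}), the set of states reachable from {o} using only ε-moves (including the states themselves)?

{m, o}

Begin with {o}.
ε-move o → m; add m.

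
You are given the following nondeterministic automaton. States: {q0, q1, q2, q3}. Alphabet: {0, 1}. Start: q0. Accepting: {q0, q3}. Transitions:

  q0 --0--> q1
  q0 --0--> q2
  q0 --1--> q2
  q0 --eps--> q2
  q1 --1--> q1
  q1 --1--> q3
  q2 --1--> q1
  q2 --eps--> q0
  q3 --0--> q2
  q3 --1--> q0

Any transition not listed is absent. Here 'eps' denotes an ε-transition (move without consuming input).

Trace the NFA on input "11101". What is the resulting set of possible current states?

{q0, q1, q2, q3}

Start: ε-closure({q0}) = {q0, q2}.
Read '1': {q0, q2} → {q0, q1, q2}.
Read '1': {q0, q1, q2} → {q0, q1, q2, q3}.
Read '1': {q0, q1, q2, q3} → {q0, q1, q2, q3}.
Read '0': {q0, q1, q2, q3} → {q0, q1, q2}.
Read '1': {q0, q1, q2} → {q0, q1, q2, q3}.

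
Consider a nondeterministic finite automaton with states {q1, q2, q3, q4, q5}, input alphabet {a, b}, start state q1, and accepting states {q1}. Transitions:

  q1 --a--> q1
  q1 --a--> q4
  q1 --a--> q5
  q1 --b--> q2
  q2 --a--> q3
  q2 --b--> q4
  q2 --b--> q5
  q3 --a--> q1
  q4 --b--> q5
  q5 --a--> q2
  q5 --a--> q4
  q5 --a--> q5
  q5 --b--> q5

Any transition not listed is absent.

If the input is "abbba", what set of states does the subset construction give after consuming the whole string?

Start in {q1}.
Read 'a': q1→{q1, q4, q5}; now {q1, q4, q5}.
Read 'b': q1→{q2}, q4→{q5}, q5→{q5}; now {q2, q5}.
Read 'b': q2→{q4, q5}, q5→{q5}; now {q4, q5}.
Read 'b': q4→{q5}, q5→{q5}; now {q5}.
Read 'a': q5→{q2, q4, q5}; now {q2, q4, q5}.

{q2, q4, q5}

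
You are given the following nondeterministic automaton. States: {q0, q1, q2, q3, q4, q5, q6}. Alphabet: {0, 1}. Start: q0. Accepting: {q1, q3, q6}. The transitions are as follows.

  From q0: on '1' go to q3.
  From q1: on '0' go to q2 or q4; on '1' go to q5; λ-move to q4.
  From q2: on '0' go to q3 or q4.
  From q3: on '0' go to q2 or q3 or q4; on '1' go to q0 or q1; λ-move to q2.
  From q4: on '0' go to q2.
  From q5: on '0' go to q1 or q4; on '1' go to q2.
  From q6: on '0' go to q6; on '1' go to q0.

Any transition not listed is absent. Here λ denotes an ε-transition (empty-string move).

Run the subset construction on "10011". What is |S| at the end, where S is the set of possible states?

Start in {q0}.
Read '1': q0→{q3}; union {q3}; ε-closure = {q2, q3}.
Read '0': q2→{q3, q4}, q3→{q2, q3, q4}; now {q2, q3, q4}.
Read '0': q2→{q3, q4}, q3→{q2, q3, q4}, q4→{q2}; now {q2, q3, q4}.
Read '1': q2→∅, q3→{q0, q1}, q4→∅; union {q0, q1}; ε-closure = {q0, q1, q4}.
Read '1': q0→{q3}, q1→{q5}, q4→∅; union {q3, q5}; ε-closure = {q2, q3, q5}.
That set has 3 states.

3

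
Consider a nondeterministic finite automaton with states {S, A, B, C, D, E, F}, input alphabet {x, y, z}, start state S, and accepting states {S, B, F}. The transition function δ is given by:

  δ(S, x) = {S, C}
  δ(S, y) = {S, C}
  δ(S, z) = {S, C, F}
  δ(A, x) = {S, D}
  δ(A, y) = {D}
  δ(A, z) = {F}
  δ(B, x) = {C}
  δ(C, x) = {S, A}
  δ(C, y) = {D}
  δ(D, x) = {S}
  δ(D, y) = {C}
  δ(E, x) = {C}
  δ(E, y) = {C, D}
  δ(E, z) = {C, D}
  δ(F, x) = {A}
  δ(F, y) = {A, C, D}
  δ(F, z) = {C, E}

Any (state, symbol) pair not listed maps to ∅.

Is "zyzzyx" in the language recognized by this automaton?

Yes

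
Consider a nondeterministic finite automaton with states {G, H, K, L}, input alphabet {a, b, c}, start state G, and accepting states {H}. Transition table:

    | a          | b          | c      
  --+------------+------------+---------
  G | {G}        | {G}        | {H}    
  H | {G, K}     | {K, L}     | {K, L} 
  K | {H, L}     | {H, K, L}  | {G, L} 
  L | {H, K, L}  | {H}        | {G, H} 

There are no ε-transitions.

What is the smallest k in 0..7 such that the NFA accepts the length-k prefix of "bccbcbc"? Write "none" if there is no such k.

Start in {G}.
Read 'b': G→{G}; now {G}.
Read 'c': G→{H}; now {H}.
None of the earlier sets intersect F, but {H} does.

2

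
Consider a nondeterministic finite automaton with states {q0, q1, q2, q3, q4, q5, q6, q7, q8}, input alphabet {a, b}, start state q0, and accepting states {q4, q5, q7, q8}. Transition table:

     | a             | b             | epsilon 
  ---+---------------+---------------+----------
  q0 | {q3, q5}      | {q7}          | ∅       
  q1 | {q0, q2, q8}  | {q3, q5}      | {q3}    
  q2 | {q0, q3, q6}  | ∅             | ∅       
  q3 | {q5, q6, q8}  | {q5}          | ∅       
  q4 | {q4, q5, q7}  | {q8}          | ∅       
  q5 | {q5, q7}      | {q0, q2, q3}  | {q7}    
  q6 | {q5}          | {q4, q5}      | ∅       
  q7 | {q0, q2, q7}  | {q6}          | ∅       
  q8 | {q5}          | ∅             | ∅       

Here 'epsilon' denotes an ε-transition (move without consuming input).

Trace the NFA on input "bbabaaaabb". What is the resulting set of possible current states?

Start in {q0}.
Read 'b': q0→{q7}; now {q7}.
Read 'b': q7→{q6}; now {q6}.
Read 'a': q6→{q5}; union {q5}; ε-closure = {q5, q7}.
Read 'b': q5→{q0, q2, q3}, q7→{q6}; now {q0, q2, q3, q6}.
Read 'a': q0→{q3, q5}, q2→{q0, q3, q6}, q3→{q5, q6, q8}, q6→{q5}; union {q0, q3, q5, q6, q8}; ε-closure = {q0, q3, q5, q6, q7, q8}.
Read 'a': q0→{q3, q5}, q3→{q5, q6, q8}, q5→{q5, q7}, q6→{q5}, q7→{q0, q2, q7}, q8→{q5}; now {q0, q2, q3, q5, q6, q7, q8}.
Read 'a': q0→{q3, q5}, q2→{q0, q3, q6}, q3→{q5, q6, q8}, q5→{q5, q7}, q6→{q5}, q7→{q0, q2, q7}, q8→{q5}; now {q0, q2, q3, q5, q6, q7, q8}.
Read 'a': q0→{q3, q5}, q2→{q0, q3, q6}, q3→{q5, q6, q8}, q5→{q5, q7}, q6→{q5}, q7→{q0, q2, q7}, q8→{q5}; now {q0, q2, q3, q5, q6, q7, q8}.
Read 'b': q0→{q7}, q2→∅, q3→{q5}, q5→{q0, q2, q3}, q6→{q4, q5}, q7→{q6}, q8→∅; now {q0, q2, q3, q4, q5, q6, q7}.
Read 'b': q0→{q7}, q2→∅, q3→{q5}, q4→{q8}, q5→{q0, q2, q3}, q6→{q4, q5}, q7→{q6}; now {q0, q2, q3, q4, q5, q6, q7, q8}.

{q0, q2, q3, q4, q5, q6, q7, q8}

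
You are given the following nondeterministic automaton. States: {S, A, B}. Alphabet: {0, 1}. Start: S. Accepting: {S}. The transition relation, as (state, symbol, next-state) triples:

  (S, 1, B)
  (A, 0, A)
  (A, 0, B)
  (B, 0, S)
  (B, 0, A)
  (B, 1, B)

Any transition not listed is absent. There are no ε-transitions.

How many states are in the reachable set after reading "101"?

1

Start in {S}.
Read '1': {S} → {B}.
Read '0': {B} → {S, A}.
Read '1': {S, A} → {B}.
That set has 1 state.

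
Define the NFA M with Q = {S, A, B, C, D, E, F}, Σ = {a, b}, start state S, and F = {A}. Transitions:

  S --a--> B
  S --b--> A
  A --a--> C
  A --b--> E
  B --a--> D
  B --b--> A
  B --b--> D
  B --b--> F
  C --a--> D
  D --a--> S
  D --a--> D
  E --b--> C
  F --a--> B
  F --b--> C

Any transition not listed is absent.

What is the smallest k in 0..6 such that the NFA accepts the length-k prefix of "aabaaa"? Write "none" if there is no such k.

none

Start in {S}.
Read 'a': S→{B}; now {B}.
Read 'a': B→{D}; now {D}.
Read 'b': D→∅; now ∅.
The set is empty and remains empty for the remaining 3 symbols.
No reachable set along the way intersects F.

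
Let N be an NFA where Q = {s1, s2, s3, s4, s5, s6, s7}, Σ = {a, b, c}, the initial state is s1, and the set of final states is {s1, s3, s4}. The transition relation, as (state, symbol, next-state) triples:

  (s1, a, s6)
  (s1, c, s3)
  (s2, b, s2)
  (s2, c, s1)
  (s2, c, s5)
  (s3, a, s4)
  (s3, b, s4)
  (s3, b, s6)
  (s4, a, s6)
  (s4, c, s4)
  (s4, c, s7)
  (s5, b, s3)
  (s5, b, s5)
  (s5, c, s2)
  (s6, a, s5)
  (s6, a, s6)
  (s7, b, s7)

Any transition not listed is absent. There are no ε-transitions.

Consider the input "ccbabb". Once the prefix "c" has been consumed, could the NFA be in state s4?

Start in {s1}.
Read 'c': {s1} → {s3}.
State s4 is not in {s3}.

No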